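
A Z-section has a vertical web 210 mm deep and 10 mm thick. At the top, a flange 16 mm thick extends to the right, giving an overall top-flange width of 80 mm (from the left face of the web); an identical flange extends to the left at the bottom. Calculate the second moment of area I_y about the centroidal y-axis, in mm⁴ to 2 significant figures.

I_y ≈ 4.5 × 10⁶ mm⁴

Treat the section as a set of non-overlapping primitives; coordinates are from the bounding-box lower-left.
Web: 10 × 210, A = 2 100 mm², x = 75 mm, Ī = 17 500 mm⁴.
Top flange (beyond web): 70 × 16, A = 1 120 mm², x = 115 mm, Ī = 457 333 mm⁴.
Bottom flange (beyond web): 70 × 16, A = 1 120 mm², x = 35 mm, Ī = 457 333 mm⁴.
Centroid: x̄ = ΣA·x / ΣA = 75 mm.
Transfer each piece to the centroidal y-axis using Ī + A·d² with d = x − 75:
  web: d = 0 mm → contributes +17 500 mm⁴
  top flange (beyond web): d = 40 mm → contributes +2 249 333 mm⁴
  bottom flange (beyond web): d = -40 mm → contributes +2 249 333 mm⁴
Total I = 4 516 167 mm⁴.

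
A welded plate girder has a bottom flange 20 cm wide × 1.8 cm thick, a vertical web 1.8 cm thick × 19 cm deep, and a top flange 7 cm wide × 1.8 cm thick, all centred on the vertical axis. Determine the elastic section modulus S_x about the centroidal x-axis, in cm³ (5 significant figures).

Break the section into simple shapes (no overlaps), measuring from the bottom-left corner of the bounding box.
Bottom plate: 20 × 1.8, A = 36 cm², y = 0.9 cm, Ī = 9.72 cm⁴.
Web plate: 1.8 × 19, A = 34.2 cm², y = 11.3 cm, Ī = 1028.85 cm⁴.
Top plate: 7 × 1.8, A = 12.6 cm², y = 21.7 cm, Ī = 3.402 cm⁴.
Centroid: ȳ = ΣA·y / ΣA = 8.36087 cm.
Transfer each piece to the centroidal x-axis using Ī + A·d² with d = y − 8.36087:
  bottom plate: d = -7.46087 cm → contributes +2013.645 cm⁴
  web plate: d = 2.93913 cm → contributes +1324.286 cm⁴
  top plate: d = 13.33913 cm → contributes +2245.35 cm⁴
Total I = 5583.281 cm⁴.
Extreme fibre distance c = 14.23913 cm; S = I/c = 392.1083 cm³.

S_x ≈ 392.11 cm³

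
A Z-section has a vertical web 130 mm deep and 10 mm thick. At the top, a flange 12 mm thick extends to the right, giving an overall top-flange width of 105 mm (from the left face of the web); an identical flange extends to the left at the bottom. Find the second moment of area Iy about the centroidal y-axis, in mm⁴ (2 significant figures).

Iy ≈ 8.0 × 10⁶ mm⁴

Treat the section as a set of non-overlapping primitives; coordinates are from the bounding-box lower-left.
Web: 10 × 130, A = 1 300 mm², x = 100 mm, Ī = 10 833 mm⁴.
Top flange (beyond web): 95 × 12, A = 1 140 mm², x = 152.5 mm, Ī = 857 375 mm⁴.
Bottom flange (beyond web): 95 × 12, A = 1 140 mm², x = 47.5 mm, Ī = 857 375 mm⁴.
Centroid: x̄ = ΣA·x / ΣA = 100 mm.
Transfer each piece to the centroidal y-axis using Ī + A·d² with d = x − 100:
  web: d = 0 mm → contributes +10 833 mm⁴
  top flange (beyond web): d = 52.5 mm → contributes +3 999 500 mm⁴
  bottom flange (beyond web): d = -52.5 mm → contributes +3 999 500 mm⁴
Total I = 8 009 833 mm⁴.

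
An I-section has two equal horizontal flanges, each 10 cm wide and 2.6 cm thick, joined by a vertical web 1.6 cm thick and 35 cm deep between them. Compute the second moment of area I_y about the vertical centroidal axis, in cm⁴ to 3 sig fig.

Treat the section as a set of non-overlapping primitives; coordinates are from the bounding-box lower-left.
Bottom flange: 10 × 2.6, A = 26 cm², x = 5 cm, Ī = 216.67 cm⁴.
Web: 1.6 × 35, A = 56 cm², x = 5 cm, Ī = 11.947 cm⁴.
Top flange: 10 × 2.6, A = 26 cm², x = 5 cm, Ī = 216.67 cm⁴.
By symmetry the centroid is at mid-width, x̄ = 5 cm.
All pieces are centred on the vertical centroidal axis, so I = ΣĪ = 445.28 cm⁴.

I_y ≈ 445 cm⁴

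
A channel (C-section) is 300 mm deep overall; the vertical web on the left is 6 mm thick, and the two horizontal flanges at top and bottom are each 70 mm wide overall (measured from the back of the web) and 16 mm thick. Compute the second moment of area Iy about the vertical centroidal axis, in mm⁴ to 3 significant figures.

Iy ≈ 1.88 × 10⁶ mm⁴

Decompose the section into non-overlapping parts with the origin at the bottom-left of its bounding rectangle.
Web: 6 × 300, A = 1 800 mm², x = 3 mm, Ī = 5 400 mm⁴.
Top flange (beyond web): 64 × 16, A = 1 024 mm², x = 38 mm, Ī = 349 525 mm⁴.
Bottom flange (beyond web): 64 × 16, A = 1 024 mm², x = 38 mm, Ī = 349 525 mm⁴.
Centroid: x̄ = ΣA·x / ΣA = 21.628 mm.
Transfer each piece to the vertical centroidal axis using Ī + A·d² with d = x − 21.628:
  web: d = -18.628 mm → contributes +629 995 mm⁴
  top flange (beyond web): d = 16.372 mm → contributes +624 005 mm⁴
  bottom flange (beyond web): d = 16.372 mm → contributes +624 005 mm⁴
Total I = 1 878 006 mm⁴.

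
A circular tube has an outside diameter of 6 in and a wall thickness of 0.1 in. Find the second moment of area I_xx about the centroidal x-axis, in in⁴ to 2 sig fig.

Treat the section as a set of non-overlapping primitives; coordinates are from the bounding-box lower-left.
Outer circle: ⌀6, A = 28.27 in², y = 3 in, Ī = 63.62 in⁴.
Bore (subtracted): ⌀5.8, A = 26.42 in², y = 3 in, Ī = 55.55 in⁴.
By symmetry the centroid is at mid-height, ȳ = 3 in.
All pieces are centred on the centroidal x-axis, so I = ΣĪ (holes subtracted) = 8.068 in⁴.

I_xx ≈ 8.1 in⁴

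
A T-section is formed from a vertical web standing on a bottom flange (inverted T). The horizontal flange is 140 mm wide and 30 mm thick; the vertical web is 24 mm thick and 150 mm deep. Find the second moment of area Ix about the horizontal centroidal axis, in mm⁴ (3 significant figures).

Treat the section as a set of non-overlapping primitives; coordinates are from the bounding-box lower-left.
Flange: 140 × 30, A = 4 200 mm², y = 15 mm, Ī = 315 000 mm⁴.
Web: 24 × 150, A = 3 600 mm², y = 105 mm, Ī = 6 750 000 mm⁴.
Centroid: ȳ = ΣA·y / ΣA = 56.538 mm.
Transfer each piece to the horizontal centroidal axis using Ī + A·d² with d = y − 56.538:
  flange: d = -41.538 mm → contributes +7 561 864 mm⁴
  web: d = 48.462 mm → contributes +15 204 675 mm⁴
Total I = 22 766 538 mm⁴.

Ix ≈ 2.28 × 10⁷ mm⁴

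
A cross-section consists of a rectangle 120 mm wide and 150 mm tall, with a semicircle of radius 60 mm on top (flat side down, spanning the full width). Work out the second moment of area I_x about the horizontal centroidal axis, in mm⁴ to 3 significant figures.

Treat the section as a set of non-overlapping primitives; coordinates are from the bounding-box lower-left.
Rectangular body: 120 × 150, A = 18 000 mm², y = 75 mm, Ī = 33 750 000 mm⁴.
Semicircular cap: semicircle r = 60, A = 5654.9 mm², y = 175.46 mm, Ī = 1 422 450 mm⁴.
Centroid: ȳ = ΣA·y / ΣA = 99.017 mm.
Transfer each piece to the horizontal centroidal axis using Ī + A·d² with d = y − 99.017:
  rectangular body: d = -24.017 mm → contributes +44 132 550 mm⁴
  semicircular cap: d = 76.448 mm → contributes +34 471 132 mm⁴
Total I = 78 603 682 mm⁴.

I_x ≈ 7.86 × 10⁷ mm⁴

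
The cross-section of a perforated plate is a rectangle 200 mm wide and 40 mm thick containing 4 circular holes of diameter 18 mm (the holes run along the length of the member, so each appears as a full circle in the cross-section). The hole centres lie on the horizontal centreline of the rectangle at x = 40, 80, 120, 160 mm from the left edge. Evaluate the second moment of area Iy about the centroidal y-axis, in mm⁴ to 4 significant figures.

Break the section into simple shapes (no overlaps), measuring from the bottom-left corner of the bounding box.
Plate: 200 × 40, A = 8 000 mm², x = 100 mm, Ī = 26 666 667 mm⁴.
Hole 1 (subtracted): ⌀18, A = 254.469 mm², x = 40 mm, Ī = 5 153 mm⁴.
Hole 2 (subtracted): ⌀18, A = 254.469 mm², x = 80 mm, Ī = 5 153 mm⁴.
Hole 3 (subtracted): ⌀18, A = 254.469 mm², x = 120 mm, Ī = 5 153 mm⁴.
Hole 4 (subtracted): ⌀18, A = 254.469 mm², x = 160 mm, Ī = 5 153 mm⁴.
By symmetry the centroid is at mid-width, x̄ = 100 mm.
Transfer each piece to the centroidal y-axis using Ī + A·d² with d = x − 100:
  plate: d = 0 mm → contributes +26 666 667 mm⁴
  hole 1: d = -60 mm → contributes −921 241 mm⁴
  hole 2: d = -20 mm → contributes −106 941 mm⁴
  hole 3: d = 20 mm → contributes −106 941 mm⁴
  hole 4: d = 60 mm → contributes −921 241 mm⁴
Total I = 24 610 303 mm⁴.

Iy ≈ 2.461 × 10⁷ mm⁴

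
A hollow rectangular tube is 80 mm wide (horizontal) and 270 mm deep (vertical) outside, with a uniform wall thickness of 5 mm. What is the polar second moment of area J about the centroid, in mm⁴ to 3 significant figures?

Decompose the section into non-overlapping parts with the origin at the bottom-left of its bounding rectangle.
Outer rectangle: 80 × 270, A = 21 600 mm², y = 135 mm, Ī = 131 220 000 mm⁴.
Inner void (subtracted): 70 × 260, A = 18 200 mm², y = 135 mm, Ī = 102 526 667 mm⁴.
By symmetry the centroid is at mid-height, ȳ = 135 mm.
All pieces are centred on the centroidal x-axis, so I = ΣĪ (holes subtracted) = 28 693 333 mm⁴.
Repeating about the centroidal y-axis gives I_y = 4 088 333 mm⁴.
Polar second moment: J = I_x + I_y = 32 781 667 mm⁴.

J ≈ 3.28 × 10⁷ mm⁴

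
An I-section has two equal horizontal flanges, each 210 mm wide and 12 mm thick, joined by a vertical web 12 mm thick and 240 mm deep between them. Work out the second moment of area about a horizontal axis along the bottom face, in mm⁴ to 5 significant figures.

I_base ≈ 2.3190 × 10⁸ mm⁴

Treat the section as a set of non-overlapping primitives; coordinates are from the bounding-box lower-left.
Bottom flange: 210 × 12, A = 2 520 mm², y = 6 mm, Ī = 30 240 mm⁴.
Web: 12 × 240, A = 2 880 mm², y = 132 mm, Ī = 13 824 000 mm⁴.
Top flange: 210 × 12, A = 2 520 mm², y = 258 mm, Ī = 30 240 mm⁴.
Transfer each piece to a horizontal axis along the bottom face using Ī + A·d² with d = y − 0:
  bottom flange: d = 6 mm → contributes +120 960 mm⁴
  web: d = 132 mm → contributes +64 005 120 mm⁴
  top flange: d = 258 mm → contributes +167 771 520 mm⁴
Total I = 231 897 600 mm⁴.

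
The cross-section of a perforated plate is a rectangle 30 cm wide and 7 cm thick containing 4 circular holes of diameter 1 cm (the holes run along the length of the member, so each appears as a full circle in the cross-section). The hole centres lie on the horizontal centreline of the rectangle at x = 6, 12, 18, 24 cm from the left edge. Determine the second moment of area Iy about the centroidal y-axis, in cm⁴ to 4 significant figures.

Iy ≈ 1.561 × 10⁴ cm⁴

Break the section into simple shapes (no overlaps), measuring from the bottom-left corner of the bounding box.
Plate: 30 × 7, A = 210 cm², x = 15 cm, Ī = 15 750 cm⁴.
Hole 1 (subtracted): ⌀1, A = 0.785398 cm², x = 6 cm, Ī = 0.0490874 cm⁴.
Hole 2 (subtracted): ⌀1, A = 0.785398 cm², x = 12 cm, Ī = 0.0490874 cm⁴.
Hole 3 (subtracted): ⌀1, A = 0.785398 cm², x = 18 cm, Ī = 0.0490874 cm⁴.
Hole 4 (subtracted): ⌀1, A = 0.785398 cm², x = 24 cm, Ī = 0.0490874 cm⁴.
By symmetry the centroid is at mid-width, x̄ = 15 cm.
Transfer each piece to the centroidal y-axis using Ī + A·d² with d = x − 15:
  plate: d = 0 cm → contributes +15 750 cm⁴
  hole 1: d = -9 cm → contributes −63.6663 cm⁴
  hole 2: d = -3 cm → contributes −7.11767 cm⁴
  hole 3: d = 3 cm → contributes −7.11767 cm⁴
  hole 4: d = 9 cm → contributes −63.6663 cm⁴
Total I = 15608.4 cm⁴.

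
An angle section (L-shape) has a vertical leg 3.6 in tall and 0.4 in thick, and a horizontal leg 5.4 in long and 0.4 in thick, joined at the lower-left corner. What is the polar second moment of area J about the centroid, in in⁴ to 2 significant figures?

Decompose the section into non-overlapping parts with the origin at the bottom-left of its bounding rectangle.
Vertical leg: 0.4 × 3.6, A = 1.44 in², y = 1.8 in, Ī = 1.555 in⁴.
Horizontal leg (remainder): 5 × 0.4, A = 2 in², y = 0.2 in, Ī = 0.02667 in⁴.
Centroid: ȳ = ΣA·y / ΣA = 0.8698 in.
Transfer each piece to the centroidal x-axis using Ī + A·d² with d = y − 0.8698:
  vertical leg: d = 0.9302 in → contributes +2.801 in⁴
  horizontal leg (remainder): d = -0.6698 in → contributes +0.9238 in⁴
Total I = 3.725 in⁴.
For the y-axis: x̄ = 1.77 in.
Repeating about the centroidal y-axis gives I_y = 10.29 in⁴.
Polar second moment: J = I_x + I_y = 14.01 in⁴.

J ≈ 14 in⁴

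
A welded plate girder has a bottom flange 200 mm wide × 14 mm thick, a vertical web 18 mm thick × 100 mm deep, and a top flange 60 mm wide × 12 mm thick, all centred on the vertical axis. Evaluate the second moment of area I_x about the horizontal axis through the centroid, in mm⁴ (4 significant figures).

I_x ≈ 1.024 × 10⁷ mm⁴

Treat the section as a set of non-overlapping primitives; coordinates are from the bounding-box lower-left.
Bottom plate: 200 × 14, A = 2 800 mm², y = 7 mm, Ī = 45733.3 mm⁴.
Web plate: 18 × 100, A = 1 800 mm², y = 64 mm, Ī = 1 500 000 mm⁴.
Top plate: 60 × 12, A = 720 mm², y = 120 mm, Ī = 8 640 mm⁴.
Centroid: ȳ = ΣA·y / ΣA = 41.5789 mm.
Transfer each piece to the horizontal axis through the centroid using Ī + A·d² with d = y − 41.5789:
  bottom plate: d = -34.5789 mm → contributes +3 393 703 mm⁴
  web plate: d = 22.4211 mm → contributes +2 404 866 mm⁴
  top plate: d = 78.4211 mm → contributes +4 436 540 mm⁴
Total I = 10 235 110 mm⁴.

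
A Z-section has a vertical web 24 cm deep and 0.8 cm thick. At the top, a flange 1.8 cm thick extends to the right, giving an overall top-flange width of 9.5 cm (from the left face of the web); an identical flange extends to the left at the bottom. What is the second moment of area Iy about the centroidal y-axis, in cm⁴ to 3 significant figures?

Split into non-overlapping primitives; take the origin at the lower-left of the bounding box.
Web: 0.8 × 24, A = 19.2 cm², x = 9.1 cm, Ī = 1.024 cm⁴.
Top flange (beyond web): 8.7 × 1.8, A = 15.66 cm², x = 13.85 cm, Ī = 98.775 cm⁴.
Bottom flange (beyond web): 8.7 × 1.8, A = 15.66 cm², x = 4.35 cm, Ī = 98.775 cm⁴.
Centroid: x̄ = ΣA·x / ΣA = 9.1 cm.
Transfer each piece to the centroidal y-axis using Ī + A·d² with d = x − 9.1:
  web: d = 0 cm → contributes +1.024 cm⁴
  top flange (beyond web): d = 4.75 cm → contributes +452.1 cm⁴
  bottom flange (beyond web): d = -4.75 cm → contributes +452.1 cm⁴
Total I = 905.23 cm⁴.

Iy ≈ 905 cm⁴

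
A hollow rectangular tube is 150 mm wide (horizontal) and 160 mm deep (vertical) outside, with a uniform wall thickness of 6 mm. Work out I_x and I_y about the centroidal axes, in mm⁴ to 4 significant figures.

I_x ≈ 1.392 × 10⁷ mm⁴, I_y ≈ 1.259 × 10⁷ mm⁴

Decompose the section into non-overlapping parts with the origin at the bottom-left of its bounding rectangle.
Outer rectangle: 150 × 160, A = 24 000 mm², y = 80 mm, Ī = 51 200 000 mm⁴.
Inner void (subtracted): 138 × 148, A = 20 424 mm², y = 80 mm, Ī = 37 280 608 mm⁴.
By symmetry the centroid is at mid-height, ȳ = 80 mm.
All pieces are centred on the centroidal x-axis, so I = ΣĪ (holes subtracted) = 13 919 392 mm⁴.
Repeating about the centroidal y-axis gives I_y = 12 587 112 mm⁴.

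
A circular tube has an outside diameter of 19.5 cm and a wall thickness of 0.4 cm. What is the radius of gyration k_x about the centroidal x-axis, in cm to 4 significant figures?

k_x ≈ 6.754 cm

Break the section into simple shapes (no overlaps), measuring from the bottom-left corner of the bounding box.
Outer circle: ⌀19.5, A = 298.648 cm², y = 9.75 cm, Ī = 7097.55 cm⁴.
Bore (subtracted): ⌀18.7, A = 274.646 cm², y = 9.75 cm, Ī = 6002.56 cm⁴.
By symmetry the centroid is at mid-height, ȳ = 9.75 cm.
All pieces are centred on the centroidal x-axis, so I = ΣĪ (holes subtracted) = 1094.99 cm⁴.
Radius of gyration: k = √(I/A) = √(1094.99 / 24.0018) = 6.75435 cm.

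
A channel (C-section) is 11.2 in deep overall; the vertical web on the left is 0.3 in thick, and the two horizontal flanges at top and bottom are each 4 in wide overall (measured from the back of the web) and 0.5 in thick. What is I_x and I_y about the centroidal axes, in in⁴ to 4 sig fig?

I_x ≈ 141.1 in⁴, I_y ≈ 11.29 in⁴

Split into non-overlapping primitives; take the origin at the lower-left of the bounding box.
Web: 0.3 × 11.2, A = 3.36 in², y = 5.6 in, Ī = 35.1232 in⁴.
Top flange (beyond web): 3.7 × 0.5, A = 1.85 in², y = 10.95 in, Ī = 0.0385417 in⁴.
Bottom flange (beyond web): 3.7 × 0.5, A = 1.85 in², y = 0.25 in, Ī = 0.0385417 in⁴.
By symmetry the centroid is at mid-height, ȳ = 5.6 in.
Transfer each piece to the centroidal x-axis using Ī + A·d² with d = y − 5.6:
  web: d = 0 in → contributes +35.1232 in⁴
  top flange (beyond web): d = 5.35 in → contributes +52.9902 in⁴
  bottom flange (beyond web): d = -5.35 in → contributes +52.9902 in⁴
Total I = 141.104 in⁴.
For the y-axis: x̄ = 1.19816 in.
Repeating about the centroidal y-axis gives I_y = 11.2899 in⁴.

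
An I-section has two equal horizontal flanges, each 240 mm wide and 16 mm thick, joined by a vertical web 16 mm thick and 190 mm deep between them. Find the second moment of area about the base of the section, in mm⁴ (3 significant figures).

Decompose the section into non-overlapping parts with the origin at the bottom-left of its bounding rectangle.
Bottom flange: 240 × 16, A = 3 840 mm², y = 8 mm, Ī = 81 920 mm⁴.
Web: 16 × 190, A = 3 040 mm², y = 111 mm, Ī = 9 145 333 mm⁴.
Top flange: 240 × 16, A = 3 840 mm², y = 214 mm, Ī = 81 920 mm⁴.
Transfer each piece to the bottom edge using Ī + A·d² with d = y − 0:
  bottom flange: d = 8 mm → contributes +327 680 mm⁴
  web: d = 111 mm → contributes +46 601 173 mm⁴
  top flange: d = 214 mm → contributes +175 938 560 mm⁴
Total I = 222 867 413 mm⁴.

I_base ≈ 2.23 × 10⁸ mm⁴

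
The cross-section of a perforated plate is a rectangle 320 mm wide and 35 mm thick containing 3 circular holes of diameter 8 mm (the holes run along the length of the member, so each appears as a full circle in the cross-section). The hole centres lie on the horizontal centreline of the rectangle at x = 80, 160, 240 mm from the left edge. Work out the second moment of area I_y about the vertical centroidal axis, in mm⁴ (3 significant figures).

I_y ≈ 9.49 × 10⁷ mm⁴

Split into non-overlapping primitives; take the origin at the lower-left of the bounding box.
Plate: 320 × 35, A = 11 200 mm², x = 160 mm, Ī = 95 573 333 mm⁴.
Hole 1 (subtracted): ⌀8, A = 50.265 mm², x = 80 mm, Ī = 201.06 mm⁴.
Hole 2 (subtracted): ⌀8, A = 50.265 mm², x = 160 mm, Ī = 201.06 mm⁴.
Hole 3 (subtracted): ⌀8, A = 50.265 mm², x = 240 mm, Ī = 201.06 mm⁴.
By symmetry the centroid is at mid-width, x̄ = 160 mm.
Transfer each piece to the vertical centroidal axis using Ī + A·d² with d = x − 160:
  plate: d = 0 mm → contributes +95 573 333 mm⁴
  hole 1: d = -80 mm → contributes −321 900 mm⁴
  hole 2: d = 0 mm → contributes −201.06 mm⁴
  hole 3: d = 80 mm → contributes −321 900 mm⁴
Total I = 94 929 332 mm⁴.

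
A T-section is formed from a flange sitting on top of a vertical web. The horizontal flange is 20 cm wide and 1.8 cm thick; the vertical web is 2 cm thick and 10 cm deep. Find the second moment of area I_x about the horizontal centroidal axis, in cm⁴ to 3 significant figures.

Treat the section as a set of non-overlapping primitives; coordinates are from the bounding-box lower-left.
Flange: 20 × 1.8, A = 36 cm², y = 10.9 cm, Ī = 9.72 cm⁴.
Web: 2 × 10, A = 20 cm², y = 5 cm, Ī = 166.67 cm⁴.
Centroid: ȳ = ΣA·y / ΣA = 8.7929 cm.
Transfer each piece to the horizontal centroidal axis using Ī + A·d² with d = y − 8.7929:
  flange: d = 2.1071 cm → contributes +169.56 cm⁴
  web: d = -3.7929 cm → contributes +454.38 cm⁴
Total I = 623.94 cm⁴.

I_x ≈ 624 cm⁴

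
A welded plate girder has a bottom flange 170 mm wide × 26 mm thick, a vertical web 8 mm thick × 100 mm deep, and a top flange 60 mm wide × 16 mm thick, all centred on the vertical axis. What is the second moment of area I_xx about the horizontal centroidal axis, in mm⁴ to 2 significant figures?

I_xx ≈ 1.4 × 10⁷ mm⁴

Treat the section as a set of non-overlapping primitives; coordinates are from the bounding-box lower-left.
Bottom plate: 170 × 26, A = 4 420 mm², y = 13 mm, Ī = 248 993 mm⁴.
Web plate: 8 × 100, A = 800 mm², y = 76 mm, Ī = 666 667 mm⁴.
Top plate: 60 × 16, A = 960 mm², y = 134 mm, Ī = 20 480 mm⁴.
Centroid: ȳ = ΣA·y / ΣA = 39.95 mm.
Transfer each piece to the horizontal centroidal axis using Ī + A·d² with d = y − 39.95:
  bottom plate: d = -26.95 mm → contributes +3 459 597 mm⁴
  web plate: d = 36.05 mm → contributes +1 706 265 mm⁴
  top plate: d = 94.05 mm → contributes +8 511 803 mm⁴
Total I = 13 677 665 mm⁴.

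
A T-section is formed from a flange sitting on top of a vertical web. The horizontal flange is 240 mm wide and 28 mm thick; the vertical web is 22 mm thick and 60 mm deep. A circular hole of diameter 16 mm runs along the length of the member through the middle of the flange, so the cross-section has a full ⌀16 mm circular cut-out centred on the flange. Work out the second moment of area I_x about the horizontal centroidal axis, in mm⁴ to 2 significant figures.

I_x ≈ 3.0 × 10⁶ mm⁴

Decompose the section into non-overlapping parts with the origin at the bottom-left of its bounding rectangle.
Flange: 240 × 28, A = 6 720 mm², y = 74 mm, Ī = 439 040 mm⁴.
Web: 22 × 60, A = 1 320 mm², y = 30 mm, Ī = 396 000 mm⁴.
Hole (subtracted): ⌀16, A = 201.1 mm², y = 74 mm, Ī = 3 217 mm⁴.
Centroid: ȳ = ΣA·y / ΣA = 66.59 mm.
Transfer each piece to the horizontal centroidal axis using Ī + A·d² with d = y − 66.59:
  flange: d = 7.409 mm → contributes +807 939 mm⁴
  web: d = -36.59 mm → contributes +2 163 334 mm⁴
  hole: d = 7.409 mm → contributes −14 254 mm⁴
Total I = 2 957 019 mm⁴.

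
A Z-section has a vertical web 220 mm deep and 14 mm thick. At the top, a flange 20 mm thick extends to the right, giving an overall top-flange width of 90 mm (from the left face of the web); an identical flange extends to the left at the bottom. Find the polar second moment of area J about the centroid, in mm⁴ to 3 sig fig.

Decompose the section into non-overlapping parts with the origin at the bottom-left of its bounding rectangle.
Web: 14 × 220, A = 3 080 mm², y = 110 mm, Ī = 12 422 667 mm⁴.
Top flange (beyond web): 76 × 20, A = 1 520 mm², y = 210 mm, Ī = 50 667 mm⁴.
Bottom flange (beyond web): 76 × 20, A = 1 520 mm², y = 10 mm, Ī = 50 667 mm⁴.
Centroid: ȳ = ΣA·y / ΣA = 110 mm.
Transfer each piece to the centroidal x-axis using Ī + A·d² with d = y − 110:
  web: d = 0 mm → contributes +12 422 667 mm⁴
  top flange (beyond web): d = 100 mm → contributes +15 250 667 mm⁴
  bottom flange (beyond web): d = -100 mm → contributes +15 250 667 mm⁴
Total I = 42 924 000 mm⁴.
For the y-axis: x̄ = 83 mm.
Repeating about the centroidal y-axis gives I_y = 7 669 560 mm⁴.
Polar second moment: J = I_x + I_y = 50 593 560 mm⁴.

J ≈ 5.06 × 10⁷ mm⁴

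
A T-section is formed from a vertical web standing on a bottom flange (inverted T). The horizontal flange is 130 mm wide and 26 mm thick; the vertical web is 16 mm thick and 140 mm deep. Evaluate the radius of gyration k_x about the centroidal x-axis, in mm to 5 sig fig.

k_x ≈ 48.335 mm

Treat the section as a set of non-overlapping primitives; coordinates are from the bounding-box lower-left.
Flange: 130 × 26, A = 3 380 mm², y = 13 mm, Ī = 190406.7 mm⁴.
Web: 16 × 140, A = 2 240 mm², y = 96 mm, Ī = 3 658 667 mm⁴.
Centroid: ȳ = ΣA·y / ΣA = 46.08185 mm.
Transfer each piece to the centroidal x-axis using Ī + A·d² with d = y − 46.08185:
  flange: d = -33.08185 mm → contributes +3 889 509 mm⁴
  web: d = 49.91815 mm → contributes +9 240 347 mm⁴
Total I = 13 129 856 mm⁴.
Radius of gyration: k = √(I/A) = √(13 129 856 / 5 620) = 48.33501 mm.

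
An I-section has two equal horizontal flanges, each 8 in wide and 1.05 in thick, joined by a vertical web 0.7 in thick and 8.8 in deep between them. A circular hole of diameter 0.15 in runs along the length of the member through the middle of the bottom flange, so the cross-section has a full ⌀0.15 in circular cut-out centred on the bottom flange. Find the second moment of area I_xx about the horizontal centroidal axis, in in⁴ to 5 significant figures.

I_xx ≈ 448.36 in⁴

Split into non-overlapping primitives; take the origin at the lower-left of the bounding box.
Bottom flange: 8 × 1.05, A = 8.4 in², y = 0.525 in, Ī = 0.77175 in⁴.
Web: 0.7 × 8.8, A = 6.16 in², y = 5.45 in, Ī = 39.75253 in⁴.
Top flange: 8 × 1.05, A = 8.4 in², y = 10.375 in, Ī = 0.77175 in⁴.
Hole (subtracted): ⌀0.15, A = 0.01767146 in², y = 0.525 in, Ī = 0.00002485049 in⁴.
Centroid: ȳ = ΣA·y / ΣA = 5.453794 in.
Transfer each piece to the horizontal centroidal axis using Ī + A·d² with d = y − 5.453794:
  bottom flange: d = -4.928794 in → contributes +204.833 in⁴
  web: d = -0.003793509 in → contributes +39.75262 in⁴
  top flange: d = 4.921206 in → contributes +204.2052 in⁴
  hole: d = -4.928794 in → contributes −0.4293177 in⁴
Total I = 448.3615 in⁴.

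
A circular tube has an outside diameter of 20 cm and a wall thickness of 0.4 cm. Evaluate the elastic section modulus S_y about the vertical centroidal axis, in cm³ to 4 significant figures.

Treat the section as a set of non-overlapping primitives; coordinates are from the bounding-box lower-left.
Outer circle: ⌀20, A = 314.159 cm², x = 10 cm, Ī = 7853.98 cm⁴.
Bore (subtracted): ⌀19.2, A = 289.529 cm², x = 10 cm, Ī = 6670.75 cm⁴.
By symmetry the centroid is at mid-width, x̄ = 10 cm.
All pieces are centred on the vertical centroidal axis, so I = ΣĪ (holes subtracted) = 1183.23 cm⁴.
Extreme fibre distance c = 10 cm; S = I/c = 118.323 cm³.

S_y ≈ 118.3 cm³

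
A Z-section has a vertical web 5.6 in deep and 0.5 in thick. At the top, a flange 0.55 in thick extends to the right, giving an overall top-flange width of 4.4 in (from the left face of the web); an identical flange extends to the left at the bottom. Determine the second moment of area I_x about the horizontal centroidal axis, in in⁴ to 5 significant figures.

Decompose the section into non-overlapping parts with the origin at the bottom-left of its bounding rectangle.
Web: 0.5 × 5.6, A = 2.8 in², y = 2.8 in, Ī = 7.317333 in⁴.
Top flange (beyond web): 3.9 × 0.55, A = 2.145 in², y = 5.325 in, Ī = 0.05407188 in⁴.
Bottom flange (beyond web): 3.9 × 0.55, A = 2.145 in², y = 0.275 in, Ī = 0.05407188 in⁴.
Centroid: ȳ = ΣA·y / ΣA = 2.8 in.
Transfer each piece to the horizontal centroidal axis using Ī + A·d² with d = y − 2.8:
  web: d = 0 in → contributes +7.317333 in⁴
  top flange (beyond web): d = 2.525 in → contributes +13.72979 in⁴
  bottom flange (beyond web): d = -2.525 in → contributes +13.72979 in⁴
Total I = 34.77691 in⁴.

I_x ≈ 34.777 in⁴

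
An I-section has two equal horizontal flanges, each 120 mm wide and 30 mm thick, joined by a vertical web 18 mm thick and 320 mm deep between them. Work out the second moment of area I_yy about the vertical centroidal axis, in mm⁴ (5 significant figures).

Treat the section as a set of non-overlapping primitives; coordinates are from the bounding-box lower-left.
Bottom flange: 120 × 30, A = 3 600 mm², x = 60 mm, Ī = 4 320 000 mm⁴.
Web: 18 × 320, A = 5 760 mm², x = 60 mm, Ī = 155 520 mm⁴.
Top flange: 120 × 30, A = 3 600 mm², x = 60 mm, Ī = 4 320 000 mm⁴.
By symmetry the centroid is at mid-width, x̄ = 60 mm.
All pieces are centred on the vertical centroidal axis, so I = ΣĪ = 8 795 520 mm⁴.

I_yy ≈ 8.7955 × 10⁶ mm⁴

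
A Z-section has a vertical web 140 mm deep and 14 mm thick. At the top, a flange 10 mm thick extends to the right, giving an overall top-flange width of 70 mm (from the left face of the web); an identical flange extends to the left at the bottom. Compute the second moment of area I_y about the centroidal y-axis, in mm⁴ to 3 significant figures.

I_y ≈ 1.70 × 10⁶ mm⁴

Decompose the section into non-overlapping parts with the origin at the bottom-left of its bounding rectangle.
Web: 14 × 140, A = 1 960 mm², x = 63 mm, Ī = 32 013 mm⁴.
Top flange (beyond web): 56 × 10, A = 560 mm², x = 98 mm, Ī = 146 347 mm⁴.
Bottom flange (beyond web): 56 × 10, A = 560 mm², x = 28 mm, Ī = 146 347 mm⁴.
Centroid: x̄ = ΣA·x / ΣA = 63 mm.
Transfer each piece to the centroidal y-axis using Ī + A·d² with d = x − 63:
  web: d = 0 mm → contributes +32 013 mm⁴
  top flange (beyond web): d = 35 mm → contributes +832 347 mm⁴
  bottom flange (beyond web): d = -35 mm → contributes +832 347 mm⁴
Total I = 1 696 707 mm⁴.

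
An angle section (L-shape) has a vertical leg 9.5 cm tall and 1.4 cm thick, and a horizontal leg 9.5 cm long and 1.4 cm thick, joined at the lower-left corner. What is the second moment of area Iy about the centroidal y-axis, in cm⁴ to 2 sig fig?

Break the section into simple shapes (no overlaps), measuring from the bottom-left corner of the bounding box.
Vertical leg: 1.4 × 9.5, A = 13.3 cm², x = 0.7 cm, Ī = 2.172 cm⁴.
Horizontal leg (remainder): 8.1 × 1.4, A = 11.34 cm², x = 5.45 cm, Ī = 62 cm⁴.
Centroid: x̄ = ΣA·x / ΣA = 2.886 cm.
Transfer each piece to the centroidal y-axis using Ī + A·d² with d = x − 2.886:
  vertical leg: d = -2.186 cm → contributes +65.73 cm⁴
  horizontal leg (remainder): d = 2.564 cm → contributes +136.5 cm⁴
Total I = 202.3 cm⁴.

Iy ≈ 200 cm⁴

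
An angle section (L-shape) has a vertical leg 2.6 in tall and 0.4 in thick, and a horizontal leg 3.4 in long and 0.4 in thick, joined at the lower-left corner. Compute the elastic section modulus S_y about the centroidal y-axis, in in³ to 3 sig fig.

S_y ≈ 1.10 in³

Break the section into simple shapes (no overlaps), measuring from the bottom-left corner of the bounding box.
Vertical leg: 0.4 × 2.6, A = 1.04 in², x = 0.2 in, Ī = 0.013867 in⁴.
Horizontal leg (remainder): 3 × 0.4, A = 1.2 in², x = 1.9 in, Ī = 0.9 in⁴.
Centroid: x̄ = ΣA·x / ΣA = 1.1107 in.
Transfer each piece to the centroidal y-axis using Ī + A·d² with d = x − 1.1107:
  vertical leg: d = -0.91071 in → contributes +0.87644 in⁴
  horizontal leg (remainder): d = 0.78929 in → contributes +1.6476 in⁴
Total I = 2.524 in⁴.
Extreme fibre distance c = 2.2893 in; S = I/c = 1.1025 in³.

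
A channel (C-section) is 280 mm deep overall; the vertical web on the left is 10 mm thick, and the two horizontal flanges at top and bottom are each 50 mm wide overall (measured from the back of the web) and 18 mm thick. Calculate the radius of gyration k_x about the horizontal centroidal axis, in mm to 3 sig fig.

Split into non-overlapping primitives; take the origin at the lower-left of the bounding box.
Web: 10 × 280, A = 2 800 mm², y = 140 mm, Ī = 18 293 333 mm⁴.
Top flange (beyond web): 40 × 18, A = 720 mm², y = 271 mm, Ī = 19 440 mm⁴.
Bottom flange (beyond web): 40 × 18, A = 720 mm², y = 9 mm, Ī = 19 440 mm⁴.
By symmetry the centroid is at mid-height, ȳ = 140 mm.
Transfer each piece to the horizontal centroidal axis using Ī + A·d² with d = y − 140:
  web: d = 0 mm → contributes +18 293 333 mm⁴
  top flange (beyond web): d = 131 mm → contributes +12 375 360 mm⁴
  bottom flange (beyond web): d = -131 mm → contributes +12 375 360 mm⁴
Total I = 43 044 053 mm⁴.
Radius of gyration: k = √(I/A) = √(43 044 053 / 4 240) = 100.76 mm.

k_x ≈ 101 mm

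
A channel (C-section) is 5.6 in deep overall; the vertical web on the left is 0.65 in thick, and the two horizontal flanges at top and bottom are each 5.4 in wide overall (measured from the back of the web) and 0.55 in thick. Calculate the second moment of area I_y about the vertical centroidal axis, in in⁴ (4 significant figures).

I_y ≈ 25.59 in⁴

Decompose the section into non-overlapping parts with the origin at the bottom-left of its bounding rectangle.
Web: 0.65 × 5.6, A = 3.64 in², x = 0.325 in, Ī = 0.128158 in⁴.
Top flange (beyond web): 4.75 × 0.55, A = 2.6125 in², x = 3.025 in, Ī = 4.91204 in⁴.
Bottom flange (beyond web): 4.75 × 0.55, A = 2.6125 in², x = 3.025 in, Ī = 4.91204 in⁴.
Centroid: x̄ = ΣA·x / ΣA = 1.91637 in.
Transfer each piece to the vertical centroidal axis using Ī + A·d² with d = x − 1.91637:
  web: d = -1.59137 in → contributes +9.34631 in⁴
  top flange (beyond web): d = 1.10863 in → contributes +8.12296 in⁴
  bottom flange (beyond web): d = 1.10863 in → contributes +8.12296 in⁴
Total I = 25.5922 in⁴.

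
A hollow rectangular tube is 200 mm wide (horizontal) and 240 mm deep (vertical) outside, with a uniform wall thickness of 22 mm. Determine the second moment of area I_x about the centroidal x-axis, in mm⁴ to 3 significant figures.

I_x ≈ 1.33 × 10⁸ mm⁴

Break the section into simple shapes (no overlaps), measuring from the bottom-left corner of the bounding box.
Outer rectangle: 200 × 240, A = 48 000 mm², y = 120 mm, Ī = 230 400 000 mm⁴.
Inner void (subtracted): 156 × 196, A = 30 576 mm², y = 120 mm, Ī = 97 883 968 mm⁴.
By symmetry the centroid is at mid-height, ȳ = 120 mm.
All pieces are centred on the centroidal x-axis, so I = ΣĪ (holes subtracted) = 132 516 032 mm⁴.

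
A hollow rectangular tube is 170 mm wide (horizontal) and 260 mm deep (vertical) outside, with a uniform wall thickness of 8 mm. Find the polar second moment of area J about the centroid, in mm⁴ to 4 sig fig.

Decompose the section into non-overlapping parts with the origin at the bottom-left of its bounding rectangle.
Outer rectangle: 170 × 260, A = 44 200 mm², y = 130 mm, Ī = 248 993 333 mm⁴.
Inner void (subtracted): 154 × 244, A = 37 576 mm², y = 130 mm, Ī = 186 427 061 mm⁴.
By symmetry the centroid is at mid-height, ȳ = 130 mm.
All pieces are centred on the centroidal x-axis, so I = ΣĪ (holes subtracted) = 62 566 272 mm⁴.
Repeating about the centroidal y-axis gives I_y = 32 185 632 mm⁴.
Polar second moment: J = I_x + I_y = 94 751 904 mm⁴.

J ≈ 9.475 × 10⁷ mm⁴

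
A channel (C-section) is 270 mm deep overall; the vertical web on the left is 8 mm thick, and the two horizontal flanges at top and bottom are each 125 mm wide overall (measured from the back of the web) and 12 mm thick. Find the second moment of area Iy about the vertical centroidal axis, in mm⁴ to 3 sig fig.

Iy ≈ 7.98 × 10⁶ mm⁴

Treat the section as a set of non-overlapping primitives; coordinates are from the bounding-box lower-left.
Web: 8 × 270, A = 2 160 mm², x = 4 mm, Ī = 11 520 mm⁴.
Top flange (beyond web): 117 × 12, A = 1 404 mm², x = 66.5 mm, Ī = 1 601 613 mm⁴.
Bottom flange (beyond web): 117 × 12, A = 1 404 mm², x = 66.5 mm, Ī = 1 601 613 mm⁴.
Centroid: x̄ = ΣA·x / ΣA = 39.326 mm.
Transfer each piece to the vertical centroidal axis using Ī + A·d² with d = x − 39.326:
  web: d = -35.326 mm → contributes +2 707 054 mm⁴
  top flange (beyond web): d = 27.174 mm → contributes +2 638 357 mm⁴
  bottom flange (beyond web): d = 27.174 mm → contributes +2 638 357 mm⁴
Total I = 7 983 768 mm⁴.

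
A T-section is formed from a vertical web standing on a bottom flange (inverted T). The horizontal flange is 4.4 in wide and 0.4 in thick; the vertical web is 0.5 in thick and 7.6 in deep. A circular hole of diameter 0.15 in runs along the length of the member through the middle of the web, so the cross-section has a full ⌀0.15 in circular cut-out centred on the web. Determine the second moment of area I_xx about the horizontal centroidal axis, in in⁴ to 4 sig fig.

I_xx ≈ 37.53 in⁴

Split into non-overlapping primitives; take the origin at the lower-left of the bounding box.
Flange: 4.4 × 0.4, A = 1.76 in², y = 0.2 in, Ī = 0.0234667 in⁴.
Web: 0.5 × 7.6, A = 3.8 in², y = 4.2 in, Ī = 18.2907 in⁴.
Hole (subtracted): ⌀0.15, A = 0.0176715 in², y = 4.2 in, Ī = 0.0000248505 in⁴.
Centroid: ȳ = ΣA·y / ΣA = 2.92978 in.
Transfer each piece to the horizontal centroidal axis using Ī + A·d² with d = y − 2.92978:
  flange: d = -2.72978 in → contributes +13.1384 in⁴
  web: d = 1.27022 in → contributes +24.4219 in⁴
  hole: d = 1.27022 in → contributes −0.0285372 in⁴
Total I = 37.5317 in⁴.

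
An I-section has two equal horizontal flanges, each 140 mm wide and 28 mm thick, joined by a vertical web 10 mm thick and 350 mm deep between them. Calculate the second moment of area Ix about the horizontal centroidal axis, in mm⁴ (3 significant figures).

Ix ≈ 3.16 × 10⁸ mm⁴

Split into non-overlapping primitives; take the origin at the lower-left of the bounding box.
Bottom flange: 140 × 28, A = 3 920 mm², y = 14 mm, Ī = 256 107 mm⁴.
Web: 10 × 350, A = 3 500 mm², y = 203 mm, Ī = 35 729 167 mm⁴.
Top flange: 140 × 28, A = 3 920 mm², y = 392 mm, Ī = 256 107 mm⁴.
By symmetry the centroid is at mid-height, ȳ = 203 mm.
Transfer each piece to the horizontal centroidal axis using Ī + A·d² with d = y − 203:
  bottom flange: d = -189 mm → contributes +140 282 427 mm⁴
  web: d = 0 mm → contributes +35 729 167 mm⁴
  top flange: d = 189 mm → contributes +140 282 427 mm⁴
Total I = 316 294 020 mm⁴.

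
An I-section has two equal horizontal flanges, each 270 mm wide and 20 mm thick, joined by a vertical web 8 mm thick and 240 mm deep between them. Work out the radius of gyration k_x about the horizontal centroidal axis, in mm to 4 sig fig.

Treat the section as a set of non-overlapping primitives; coordinates are from the bounding-box lower-left.
Bottom flange: 270 × 20, A = 5 400 mm², y = 10 mm, Ī = 180 000 mm⁴.
Web: 8 × 240, A = 1 920 mm², y = 140 mm, Ī = 9 216 000 mm⁴.
Top flange: 270 × 20, A = 5 400 mm², y = 270 mm, Ī = 180 000 mm⁴.
By symmetry the centroid is at mid-height, ȳ = 140 mm.
Transfer each piece to the horizontal centroidal axis using Ī + A·d² with d = y − 140:
  bottom flange: d = -130 mm → contributes +91 440 000 mm⁴
  web: d = 0 mm → contributes +9 216 000 mm⁴
  top flange: d = 130 mm → contributes +91 440 000 mm⁴
Total I = 192 096 000 mm⁴.
Radius of gyration: k = √(I/A) = √(192 096 000 / 12 720) = 122.89 mm.

k_x ≈ 122.9 mm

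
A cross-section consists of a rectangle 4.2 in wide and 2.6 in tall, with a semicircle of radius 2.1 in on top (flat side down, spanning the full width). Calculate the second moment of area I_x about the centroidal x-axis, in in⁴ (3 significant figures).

Decompose the section into non-overlapping parts with the origin at the bottom-left of its bounding rectangle.
Rectangular body: 4.2 × 2.6, A = 10.92 in², y = 1.3 in, Ī = 6.1516 in⁴.
Semicircular cap: semicircle r = 2.1, A = 6.9272 in², y = 3.4913 in, Ī = 2.1346 in⁴.
Centroid: ȳ = ΣA·y / ΣA = 2.1505 in.
Transfer each piece to the centroidal x-axis using Ī + A·d² with d = y − 2.1505:
  rectangular body: d = -0.85052 in → contributes +14.051 in⁴
  semicircular cap: d = 1.3407 in → contributes +14.587 in⁴
Total I = 28.638 in⁴.

I_x ≈ 28.6 in⁴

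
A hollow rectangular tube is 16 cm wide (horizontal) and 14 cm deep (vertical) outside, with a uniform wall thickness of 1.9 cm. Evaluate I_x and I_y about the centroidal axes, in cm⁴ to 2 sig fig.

I_x ≈ 2600 cm⁴, I_y ≈ 3200 cm⁴

Break the section into simple shapes (no overlaps), measuring from the bottom-left corner of the bounding box.
Outer rectangle: 16 × 14, A = 224 cm², y = 7 cm, Ī = 3 659 cm⁴.
Inner void (subtracted): 12.2 × 10.2, A = 124.4 cm², y = 7 cm, Ī = 1 079 cm⁴.
By symmetry the centroid is at mid-height, ȳ = 7 cm.
All pieces are centred on the centroidal x-axis, so I = ΣĪ (holes subtracted) = 2 580 cm⁴.
Repeating about the centroidal y-axis gives I_y = 3 235 cm⁴.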